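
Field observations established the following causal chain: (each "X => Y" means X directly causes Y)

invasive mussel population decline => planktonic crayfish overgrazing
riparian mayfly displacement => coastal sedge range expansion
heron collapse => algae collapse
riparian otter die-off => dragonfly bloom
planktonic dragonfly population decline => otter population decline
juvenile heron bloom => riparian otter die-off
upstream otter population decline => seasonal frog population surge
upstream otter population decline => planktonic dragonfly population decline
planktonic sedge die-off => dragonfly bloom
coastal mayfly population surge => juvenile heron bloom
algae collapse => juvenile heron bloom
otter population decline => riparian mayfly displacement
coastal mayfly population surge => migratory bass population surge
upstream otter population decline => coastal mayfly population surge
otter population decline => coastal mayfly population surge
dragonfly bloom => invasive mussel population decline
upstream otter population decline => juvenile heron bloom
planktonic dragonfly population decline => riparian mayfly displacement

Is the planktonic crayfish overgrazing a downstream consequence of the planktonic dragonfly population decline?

Yes

There is a causal chain: the planktonic dragonfly population decline → the otter population decline → the coastal mayfly population surge → the juvenile heron bloom → the riparian otter die-off → the dragonfly bloom → the invasive mussel population decline → the planktonic crayfish overgrazing.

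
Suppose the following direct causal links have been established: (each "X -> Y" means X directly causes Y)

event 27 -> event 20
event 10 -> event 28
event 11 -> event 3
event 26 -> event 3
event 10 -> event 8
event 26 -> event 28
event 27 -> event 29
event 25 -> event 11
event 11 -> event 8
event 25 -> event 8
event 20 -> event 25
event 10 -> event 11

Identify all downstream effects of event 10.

Direct effects: event 28, event 11, event 8.
2 steps out: event 3.
Not reachable from it: event 27, event 20, event 26, event 29, event 25.

event 11, event 28, event 3, event 8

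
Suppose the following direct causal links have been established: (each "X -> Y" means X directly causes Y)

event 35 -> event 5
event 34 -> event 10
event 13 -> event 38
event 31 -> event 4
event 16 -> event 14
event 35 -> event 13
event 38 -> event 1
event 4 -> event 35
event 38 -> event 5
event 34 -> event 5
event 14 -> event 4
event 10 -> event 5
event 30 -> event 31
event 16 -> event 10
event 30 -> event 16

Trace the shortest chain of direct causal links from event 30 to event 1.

event 30 → event 31 → event 4 → event 35 → event 13 → event 38 → event 1

event 30 → event 31
event 31 → event 4
event 4 → event 35
event 35 → event 13
event 13 → event 38
event 38 → event 1
Length: 6 steps.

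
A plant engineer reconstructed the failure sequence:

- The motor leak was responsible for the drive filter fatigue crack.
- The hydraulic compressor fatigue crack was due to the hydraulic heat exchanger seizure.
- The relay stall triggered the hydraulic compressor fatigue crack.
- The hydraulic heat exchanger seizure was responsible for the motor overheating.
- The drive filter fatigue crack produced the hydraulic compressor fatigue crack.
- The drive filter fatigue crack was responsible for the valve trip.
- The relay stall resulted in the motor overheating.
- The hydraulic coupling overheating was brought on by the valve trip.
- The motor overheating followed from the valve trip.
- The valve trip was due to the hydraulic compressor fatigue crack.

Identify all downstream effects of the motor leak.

Direct effects: the drive filter fatigue crack.
2 steps out: the hydraulic compressor fatigue crack, the valve trip.
3 steps out: the hydraulic coupling overheating, the motor overheating.
Not reachable from it: the relay stall, the hydraulic heat exchanger seizure.

the drive filter fatigue crack, the hydraulic compressor fatigue crack, the hydraulic coupling overheating, the motor overheating, the valve trip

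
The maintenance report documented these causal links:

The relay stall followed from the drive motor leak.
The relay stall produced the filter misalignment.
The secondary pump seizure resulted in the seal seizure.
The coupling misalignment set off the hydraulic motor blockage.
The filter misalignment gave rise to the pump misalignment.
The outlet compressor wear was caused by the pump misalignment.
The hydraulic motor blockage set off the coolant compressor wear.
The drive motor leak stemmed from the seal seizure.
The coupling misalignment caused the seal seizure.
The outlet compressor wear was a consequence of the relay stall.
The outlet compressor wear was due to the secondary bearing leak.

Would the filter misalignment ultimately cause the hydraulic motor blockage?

The filter misalignment leads to the pump misalignment, the outlet compressor wear; the hydraulic motor blockage is not among them.

No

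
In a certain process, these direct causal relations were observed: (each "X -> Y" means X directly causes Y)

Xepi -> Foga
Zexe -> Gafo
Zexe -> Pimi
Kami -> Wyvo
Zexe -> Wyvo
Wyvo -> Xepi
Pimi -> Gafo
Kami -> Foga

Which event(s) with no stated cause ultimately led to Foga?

Kami, Zexe

Tracing upstream from Foga: Foga ← Xepi ← Wyvo ← Zexe.
A separate upstream branch: Foga ← Kami.
Each of those chain origins has no stated cause.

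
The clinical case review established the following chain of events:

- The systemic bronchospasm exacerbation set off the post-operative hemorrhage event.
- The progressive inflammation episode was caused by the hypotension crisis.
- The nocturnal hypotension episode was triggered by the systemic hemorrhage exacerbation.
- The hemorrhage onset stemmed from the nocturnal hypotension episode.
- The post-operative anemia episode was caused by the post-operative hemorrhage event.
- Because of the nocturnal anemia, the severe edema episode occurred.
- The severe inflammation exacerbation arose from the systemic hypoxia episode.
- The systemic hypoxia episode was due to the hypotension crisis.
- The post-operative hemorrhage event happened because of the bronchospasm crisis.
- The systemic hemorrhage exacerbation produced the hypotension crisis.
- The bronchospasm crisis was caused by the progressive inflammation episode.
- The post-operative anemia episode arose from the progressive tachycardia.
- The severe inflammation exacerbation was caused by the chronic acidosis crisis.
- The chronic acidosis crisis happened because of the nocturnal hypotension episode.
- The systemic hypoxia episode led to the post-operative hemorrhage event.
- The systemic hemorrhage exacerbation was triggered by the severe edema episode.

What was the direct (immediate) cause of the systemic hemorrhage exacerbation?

the severe edema episode

Upstream contributors include the nocturnal anemia, but only the severe edema episode feeds directly into the systemic hemorrhage exacerbation.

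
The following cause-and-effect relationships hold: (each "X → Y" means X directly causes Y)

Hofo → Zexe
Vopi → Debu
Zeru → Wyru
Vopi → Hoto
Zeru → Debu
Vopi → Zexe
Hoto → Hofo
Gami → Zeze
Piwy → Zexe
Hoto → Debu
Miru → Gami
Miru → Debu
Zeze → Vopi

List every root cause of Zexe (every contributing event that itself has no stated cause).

Miru, Piwy

Tracing upstream from Zexe: Zexe ← Vopi ← Zeze ← Gami ← Miru.
A separate upstream branch: Zexe ← Piwy.
Each of those chain origins has no stated cause.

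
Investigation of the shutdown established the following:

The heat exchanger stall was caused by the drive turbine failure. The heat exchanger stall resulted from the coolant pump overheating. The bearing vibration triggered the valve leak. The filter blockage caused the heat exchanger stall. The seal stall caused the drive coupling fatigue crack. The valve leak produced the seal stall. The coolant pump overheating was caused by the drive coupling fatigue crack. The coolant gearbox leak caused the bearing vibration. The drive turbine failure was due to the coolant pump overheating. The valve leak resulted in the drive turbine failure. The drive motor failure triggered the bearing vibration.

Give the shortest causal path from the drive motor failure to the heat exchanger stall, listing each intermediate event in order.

the drive motor failure → the bearing vibration
the bearing vibration → the valve leak
the valve leak → the drive turbine failure
the drive turbine failure → the heat exchanger stall
Length: 4 steps.

the drive motor failure → the bearing vibration → the valve leak → the drive turbine failure → the heat exchanger stall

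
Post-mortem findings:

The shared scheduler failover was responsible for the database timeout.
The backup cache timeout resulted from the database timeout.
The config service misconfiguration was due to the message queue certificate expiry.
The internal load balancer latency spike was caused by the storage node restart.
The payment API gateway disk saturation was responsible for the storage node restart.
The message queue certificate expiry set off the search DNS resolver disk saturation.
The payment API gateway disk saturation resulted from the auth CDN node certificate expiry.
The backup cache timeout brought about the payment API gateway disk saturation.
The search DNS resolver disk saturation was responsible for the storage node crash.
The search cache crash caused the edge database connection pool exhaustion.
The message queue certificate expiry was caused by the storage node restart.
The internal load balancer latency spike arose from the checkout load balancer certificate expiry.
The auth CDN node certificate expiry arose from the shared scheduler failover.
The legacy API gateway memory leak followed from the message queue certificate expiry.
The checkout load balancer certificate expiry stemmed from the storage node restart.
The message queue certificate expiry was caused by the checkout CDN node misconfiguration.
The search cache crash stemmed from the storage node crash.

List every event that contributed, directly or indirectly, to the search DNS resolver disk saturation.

Immediate cause of the search DNS resolver disk saturation: the message queue certificate expiry.
Further upstream: the shared scheduler failover, the database timeout, the auth CDN node certificate expiry, the backup cache timeout, the payment API gateway disk saturation, the storage node restart, the checkout CDN node misconfiguration.

the auth CDN node certificate expiry, the backup cache timeout, the checkout CDN node misconfiguration, the database timeout, the message queue certificate expiry, the payment API gateway disk saturation, the shared scheduler failover, the storage node restart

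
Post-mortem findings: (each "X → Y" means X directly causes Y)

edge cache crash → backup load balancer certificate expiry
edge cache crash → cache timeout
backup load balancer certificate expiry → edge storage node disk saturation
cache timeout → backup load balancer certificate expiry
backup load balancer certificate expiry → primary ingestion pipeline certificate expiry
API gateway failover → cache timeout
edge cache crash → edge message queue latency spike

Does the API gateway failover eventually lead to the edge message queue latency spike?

No

The API gateway failover leads to the cache timeout, the backup load balancer certificate expiry, the edge storage node disk saturation, the primary ingestion pipeline certificate expiry; the edge message queue latency spike is not among them.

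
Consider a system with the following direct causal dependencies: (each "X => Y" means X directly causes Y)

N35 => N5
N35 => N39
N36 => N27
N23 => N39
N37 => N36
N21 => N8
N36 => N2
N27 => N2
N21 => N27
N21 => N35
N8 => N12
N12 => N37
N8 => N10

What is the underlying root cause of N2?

N21

Tracing upstream from N2: N2 ← N27 ← N21.
N21 has no stated cause, so it is the root.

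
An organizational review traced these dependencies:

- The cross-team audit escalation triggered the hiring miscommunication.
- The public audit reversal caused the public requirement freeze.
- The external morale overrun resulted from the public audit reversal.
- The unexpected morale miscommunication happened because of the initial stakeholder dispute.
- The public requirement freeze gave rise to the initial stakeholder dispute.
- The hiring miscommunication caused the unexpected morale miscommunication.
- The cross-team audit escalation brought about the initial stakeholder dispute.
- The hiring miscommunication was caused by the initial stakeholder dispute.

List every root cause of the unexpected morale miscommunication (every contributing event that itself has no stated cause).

Tracing upstream from the unexpected morale miscommunication: the unexpected morale miscommunication ← the initial stakeholder dispute ← the public requirement freeze ← the public audit reversal.
A separate upstream branch: the unexpected morale miscommunication ← the initial stakeholder dispute ← the cross-team audit escalation.
Each of those chain origins has no stated cause.

the cross-team audit escalation, the public audit reversal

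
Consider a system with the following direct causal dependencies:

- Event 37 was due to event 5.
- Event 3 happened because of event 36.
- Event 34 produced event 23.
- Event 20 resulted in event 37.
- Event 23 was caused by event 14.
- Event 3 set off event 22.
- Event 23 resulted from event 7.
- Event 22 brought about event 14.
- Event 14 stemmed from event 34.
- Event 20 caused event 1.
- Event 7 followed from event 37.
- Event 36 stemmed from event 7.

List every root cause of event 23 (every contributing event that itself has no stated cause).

Tracing upstream from event 23: event 23 ← event 7 ← event 37 ← event 20.
A separate upstream branch: event 23 ← event 7 ← event 37 ← event 5.
A separate upstream branch: event 23 ← event 34.
Each of those chain origins has no stated cause.

event 20, event 34, event 5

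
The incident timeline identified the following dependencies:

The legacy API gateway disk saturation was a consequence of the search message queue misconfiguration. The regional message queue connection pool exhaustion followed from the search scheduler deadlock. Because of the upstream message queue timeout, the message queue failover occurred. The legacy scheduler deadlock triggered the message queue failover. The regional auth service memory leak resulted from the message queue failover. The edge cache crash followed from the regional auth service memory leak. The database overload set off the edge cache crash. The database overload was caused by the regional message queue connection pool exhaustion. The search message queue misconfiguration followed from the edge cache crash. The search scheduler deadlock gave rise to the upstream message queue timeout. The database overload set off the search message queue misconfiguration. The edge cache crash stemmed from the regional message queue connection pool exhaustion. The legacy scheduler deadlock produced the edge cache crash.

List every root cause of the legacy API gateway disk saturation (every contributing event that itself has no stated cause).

Tracing upstream from the legacy API gateway disk saturation: the legacy API gateway disk saturation ← the search message queue misconfiguration ← the database overload ← the regional message queue connection pool exhaustion ← the search scheduler deadlock.
A separate upstream branch: the legacy API gateway disk saturation ← the search message queue misconfiguration ← the edge cache crash ← the legacy scheduler deadlock.
Each of those chain origins has no stated cause.

the legacy scheduler deadlock, the search scheduler deadlock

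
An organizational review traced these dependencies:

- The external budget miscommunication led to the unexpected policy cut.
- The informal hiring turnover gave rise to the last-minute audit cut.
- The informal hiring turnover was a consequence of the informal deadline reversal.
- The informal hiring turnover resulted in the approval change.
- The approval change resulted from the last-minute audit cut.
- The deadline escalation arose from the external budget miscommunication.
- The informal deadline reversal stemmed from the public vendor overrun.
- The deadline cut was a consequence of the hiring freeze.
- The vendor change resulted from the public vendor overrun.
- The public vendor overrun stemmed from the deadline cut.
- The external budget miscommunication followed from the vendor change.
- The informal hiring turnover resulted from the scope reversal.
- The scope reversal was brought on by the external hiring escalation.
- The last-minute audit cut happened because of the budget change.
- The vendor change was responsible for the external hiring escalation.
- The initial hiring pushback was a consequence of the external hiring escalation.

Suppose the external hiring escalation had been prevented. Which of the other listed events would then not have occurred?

Downstream of the external hiring escalation: the scope reversal, the informal hiring turnover, the last-minute audit cut, the approval change, the initial hiring pushback.
Of those, still caused via another path: the informal hiring turnover, the last-minute audit cut, the approval change.
The remainder have no surviving cause.

the initial hiring pushback, the scope reversal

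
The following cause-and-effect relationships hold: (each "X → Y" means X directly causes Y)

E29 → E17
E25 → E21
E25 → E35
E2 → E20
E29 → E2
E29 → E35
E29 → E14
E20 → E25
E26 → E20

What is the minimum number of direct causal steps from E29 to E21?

Shortest chain: E29 → E2 → E20 → E25 → E21.

4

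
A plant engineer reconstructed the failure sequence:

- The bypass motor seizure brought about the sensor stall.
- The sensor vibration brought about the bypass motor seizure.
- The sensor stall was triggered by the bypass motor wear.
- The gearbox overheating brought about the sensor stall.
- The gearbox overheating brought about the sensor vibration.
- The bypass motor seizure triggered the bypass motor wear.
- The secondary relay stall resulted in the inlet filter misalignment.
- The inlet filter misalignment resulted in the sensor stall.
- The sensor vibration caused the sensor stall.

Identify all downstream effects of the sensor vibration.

the bypass motor seizure, the bypass motor wear, the sensor stall

Direct effects: the bypass motor seizure, the sensor stall.
2 steps out: the bypass motor wear.
Not reachable from it: the secondary relay stall, the gearbox overheating, the inlet filter misalignment.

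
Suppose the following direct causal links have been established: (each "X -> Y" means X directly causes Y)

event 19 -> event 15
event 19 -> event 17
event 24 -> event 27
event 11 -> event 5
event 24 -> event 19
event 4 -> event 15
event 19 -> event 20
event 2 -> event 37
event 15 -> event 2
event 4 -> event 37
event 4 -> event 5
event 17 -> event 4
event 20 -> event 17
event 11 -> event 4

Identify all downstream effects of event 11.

event 15, event 2, event 37, event 4, event 5

Direct effects: event 4, event 5.
2 steps out: event 15, event 37.
3 steps out: event 2.
Not reachable from it: event 24, event 19, event 27, event 20, event 17.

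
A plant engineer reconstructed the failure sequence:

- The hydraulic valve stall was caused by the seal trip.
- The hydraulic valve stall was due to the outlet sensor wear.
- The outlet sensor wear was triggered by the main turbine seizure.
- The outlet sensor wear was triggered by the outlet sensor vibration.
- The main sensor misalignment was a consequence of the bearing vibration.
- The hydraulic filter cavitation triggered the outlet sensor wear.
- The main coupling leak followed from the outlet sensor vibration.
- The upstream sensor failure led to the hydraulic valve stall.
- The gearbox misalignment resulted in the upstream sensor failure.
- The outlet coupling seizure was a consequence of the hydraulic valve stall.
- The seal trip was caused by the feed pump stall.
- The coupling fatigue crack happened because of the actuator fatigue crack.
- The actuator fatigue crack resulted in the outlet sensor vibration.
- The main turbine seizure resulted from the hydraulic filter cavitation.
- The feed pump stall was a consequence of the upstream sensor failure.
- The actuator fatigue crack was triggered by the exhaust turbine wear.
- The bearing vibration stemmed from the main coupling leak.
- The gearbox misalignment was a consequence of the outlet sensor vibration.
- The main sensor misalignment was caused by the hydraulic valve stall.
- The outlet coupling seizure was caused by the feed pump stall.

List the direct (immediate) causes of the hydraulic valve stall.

the outlet sensor wear, the seal trip, the upstream sensor failure

Upstream contributors include the exhaust turbine wear, the actuator fatigue crack, the hydraulic filter cavitation, the outlet sensor vibration, the main turbine seizure, the gearbox misalignment, the feed pump stall, but only the outlet sensor wear, the seal trip, the upstream sensor failure feed directly into the hydraulic valve stall.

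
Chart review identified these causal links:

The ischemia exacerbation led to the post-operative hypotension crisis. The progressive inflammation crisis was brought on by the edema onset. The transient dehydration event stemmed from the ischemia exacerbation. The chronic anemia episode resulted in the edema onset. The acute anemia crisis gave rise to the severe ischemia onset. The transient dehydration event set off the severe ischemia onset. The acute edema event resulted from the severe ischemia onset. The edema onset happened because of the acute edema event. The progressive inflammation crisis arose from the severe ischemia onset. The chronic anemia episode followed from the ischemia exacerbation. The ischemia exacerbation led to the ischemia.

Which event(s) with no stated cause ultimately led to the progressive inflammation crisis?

the acute anemia crisis, the ischemia exacerbation

Tracing upstream from the progressive inflammation crisis: the progressive inflammation crisis ← the severe ischemia onset ← the transient dehydration event ← the ischemia exacerbation.
A separate upstream branch: the progressive inflammation crisis ← the severe ischemia onset ← the acute anemia crisis.
Each of those chain origins has no stated cause.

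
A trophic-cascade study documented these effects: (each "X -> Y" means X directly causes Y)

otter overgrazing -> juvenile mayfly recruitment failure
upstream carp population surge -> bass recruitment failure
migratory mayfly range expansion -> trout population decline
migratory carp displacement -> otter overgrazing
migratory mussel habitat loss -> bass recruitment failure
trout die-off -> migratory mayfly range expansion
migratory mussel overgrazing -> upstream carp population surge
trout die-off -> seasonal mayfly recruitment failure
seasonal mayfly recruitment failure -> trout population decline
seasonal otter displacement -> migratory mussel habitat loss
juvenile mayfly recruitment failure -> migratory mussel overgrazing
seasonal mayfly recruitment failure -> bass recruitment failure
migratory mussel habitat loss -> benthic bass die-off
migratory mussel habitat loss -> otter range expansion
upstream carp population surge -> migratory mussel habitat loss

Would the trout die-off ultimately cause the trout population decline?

There is a causal chain: the trout die-off → the seasonal mayfly recruitment failure → the trout population decline.

Yes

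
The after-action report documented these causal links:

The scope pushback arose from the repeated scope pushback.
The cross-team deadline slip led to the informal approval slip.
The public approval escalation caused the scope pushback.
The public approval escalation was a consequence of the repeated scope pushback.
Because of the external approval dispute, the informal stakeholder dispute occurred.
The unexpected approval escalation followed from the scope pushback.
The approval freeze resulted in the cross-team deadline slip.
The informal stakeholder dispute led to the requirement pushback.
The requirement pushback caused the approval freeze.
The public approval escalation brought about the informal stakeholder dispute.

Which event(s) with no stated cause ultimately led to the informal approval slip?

the external approval dispute, the repeated scope pushback

Tracing upstream from the informal approval slip: the informal approval slip ← the cross-team deadline slip ← the approval freeze ← the requirement pushback ← the informal stakeholder dispute ← the public approval escalation ← the repeated scope pushback.
A separate upstream branch: the informal approval slip ← the cross-team deadline slip ← the approval freeze ← the requirement pushback ← the informal stakeholder dispute ← the external approval dispute.
Each of those chain origins has no stated cause.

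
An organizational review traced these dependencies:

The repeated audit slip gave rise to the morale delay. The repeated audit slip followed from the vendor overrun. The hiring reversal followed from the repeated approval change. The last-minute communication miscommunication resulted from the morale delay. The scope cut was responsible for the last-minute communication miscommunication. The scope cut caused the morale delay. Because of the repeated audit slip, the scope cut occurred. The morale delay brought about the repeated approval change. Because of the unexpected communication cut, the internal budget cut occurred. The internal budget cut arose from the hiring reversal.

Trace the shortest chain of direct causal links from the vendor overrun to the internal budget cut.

the vendor overrun → the repeated audit slip
the repeated audit slip → the morale delay
the morale delay → the repeated approval change
the repeated approval change → the hiring reversal
the hiring reversal → the internal budget cut
Length: 5 steps.

the vendor overrun → the repeated audit slip → the morale delay → the repeated approval change → the hiring reversal → the internal budget cut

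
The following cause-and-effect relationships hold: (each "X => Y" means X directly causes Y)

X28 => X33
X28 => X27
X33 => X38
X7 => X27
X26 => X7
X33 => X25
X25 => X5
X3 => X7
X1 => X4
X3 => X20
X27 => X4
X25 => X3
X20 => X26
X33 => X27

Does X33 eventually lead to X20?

Yes

There is a causal chain: X33 → X25 → X3 → X20.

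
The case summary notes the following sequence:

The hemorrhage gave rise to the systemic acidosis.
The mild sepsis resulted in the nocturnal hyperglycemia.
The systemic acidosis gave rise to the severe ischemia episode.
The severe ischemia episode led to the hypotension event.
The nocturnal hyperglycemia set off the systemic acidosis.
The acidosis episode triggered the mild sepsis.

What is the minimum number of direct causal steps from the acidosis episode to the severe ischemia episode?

4

Shortest chain: the acidosis episode → the mild sepsis → the nocturnal hyperglycemia → the systemic acidosis → the severe ischemia episode.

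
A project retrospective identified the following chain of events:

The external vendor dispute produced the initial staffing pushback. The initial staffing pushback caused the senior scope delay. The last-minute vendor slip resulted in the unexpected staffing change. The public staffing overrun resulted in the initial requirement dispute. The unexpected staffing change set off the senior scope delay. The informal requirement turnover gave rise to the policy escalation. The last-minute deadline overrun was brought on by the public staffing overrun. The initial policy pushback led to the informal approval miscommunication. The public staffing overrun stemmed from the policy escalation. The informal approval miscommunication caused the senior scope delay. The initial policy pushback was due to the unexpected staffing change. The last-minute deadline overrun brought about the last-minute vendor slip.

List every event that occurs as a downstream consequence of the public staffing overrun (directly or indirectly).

the informal approval miscommunication, the initial policy pushback, the initial requirement dispute, the last-minute deadline overrun, the last-minute vendor slip, the senior scope delay, the unexpected staffing change

Direct effects: the last-minute deadline overrun, the initial requirement dispute.
2 steps out: the last-minute vendor slip.
3 steps out: the unexpected staffing change.
4 steps out: the initial policy pushback, the senior scope delay.
5 steps out: the informal approval miscommunication.
Not reachable from it: the informal requirement turnover, the policy escalation, the external vendor dispute, the initial staffing pushback.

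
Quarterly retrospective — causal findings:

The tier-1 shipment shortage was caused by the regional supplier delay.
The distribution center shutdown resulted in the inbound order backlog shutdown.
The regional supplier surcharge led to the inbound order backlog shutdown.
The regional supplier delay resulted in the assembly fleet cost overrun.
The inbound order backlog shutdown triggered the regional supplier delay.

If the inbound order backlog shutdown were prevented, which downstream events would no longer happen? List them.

the assembly fleet cost overrun, the regional supplier delay, the tier-1 shipment shortage

Downstream of the inbound order backlog shutdown: the regional supplier delay, the tier-1 shipment shortage, the assembly fleet cost overrun.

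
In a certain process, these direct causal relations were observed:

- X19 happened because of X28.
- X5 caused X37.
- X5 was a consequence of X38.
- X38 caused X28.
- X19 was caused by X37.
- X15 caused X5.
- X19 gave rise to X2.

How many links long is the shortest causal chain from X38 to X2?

Shortest chain: X38 → X28 → X19 → X2.

3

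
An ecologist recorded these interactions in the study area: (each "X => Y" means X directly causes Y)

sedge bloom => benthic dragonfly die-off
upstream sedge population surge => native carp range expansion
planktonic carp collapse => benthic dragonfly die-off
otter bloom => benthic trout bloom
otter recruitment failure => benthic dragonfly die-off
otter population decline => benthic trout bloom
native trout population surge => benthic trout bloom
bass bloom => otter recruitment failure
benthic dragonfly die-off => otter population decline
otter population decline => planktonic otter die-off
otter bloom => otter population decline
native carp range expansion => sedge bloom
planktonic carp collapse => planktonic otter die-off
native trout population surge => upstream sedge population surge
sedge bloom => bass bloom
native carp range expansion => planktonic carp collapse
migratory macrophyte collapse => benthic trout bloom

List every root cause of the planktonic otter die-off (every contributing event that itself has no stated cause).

the native trout population surge, the otter bloom

Tracing upstream from the planktonic otter die-off: the planktonic otter die-off ← the planktonic carp collapse ← the native carp range expansion ← the upstream sedge population surge ← the native trout population surge.
A separate upstream branch: the planktonic otter die-off ← the otter population decline ← the otter bloom.
Each of those chain origins has no stated cause.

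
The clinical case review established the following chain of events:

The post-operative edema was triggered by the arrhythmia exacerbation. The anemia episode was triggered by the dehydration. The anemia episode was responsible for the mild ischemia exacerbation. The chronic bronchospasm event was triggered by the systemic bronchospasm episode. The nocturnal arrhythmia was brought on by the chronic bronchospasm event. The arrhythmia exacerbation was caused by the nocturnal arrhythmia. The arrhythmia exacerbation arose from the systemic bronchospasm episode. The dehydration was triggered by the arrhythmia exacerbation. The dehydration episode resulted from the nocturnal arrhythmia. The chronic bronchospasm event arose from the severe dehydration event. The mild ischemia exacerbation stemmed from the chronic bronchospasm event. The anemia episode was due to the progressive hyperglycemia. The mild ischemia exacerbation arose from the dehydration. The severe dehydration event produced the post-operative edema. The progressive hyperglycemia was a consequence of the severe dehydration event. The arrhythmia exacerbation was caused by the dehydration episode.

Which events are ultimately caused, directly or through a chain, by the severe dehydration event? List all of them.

Direct effects: the chronic bronchospasm event, the progressive hyperglycemia, the post-operative edema.
2 steps out: the nocturnal arrhythmia, the anemia episode, the mild ischemia exacerbation.
3 steps out: the dehydration episode, the arrhythmia exacerbation.
4 steps out: the dehydration.
Not reachable from it: the systemic bronchospasm episode.

the anemia episode, the arrhythmia exacerbation, the chronic bronchospasm event, the dehydration, the dehydration episode, the mild ischemia exacerbation, the nocturnal arrhythmia, the post-operative edema, the progressive hyperglycemia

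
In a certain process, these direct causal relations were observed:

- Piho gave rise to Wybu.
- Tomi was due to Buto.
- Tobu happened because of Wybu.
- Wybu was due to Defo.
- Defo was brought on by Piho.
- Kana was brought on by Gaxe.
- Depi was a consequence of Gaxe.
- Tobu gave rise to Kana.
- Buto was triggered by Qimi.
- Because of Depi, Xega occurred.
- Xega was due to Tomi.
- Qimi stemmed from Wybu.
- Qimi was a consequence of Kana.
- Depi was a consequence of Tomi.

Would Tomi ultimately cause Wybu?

No

Tomi leads to Depi, Xega; Wybu is not among them.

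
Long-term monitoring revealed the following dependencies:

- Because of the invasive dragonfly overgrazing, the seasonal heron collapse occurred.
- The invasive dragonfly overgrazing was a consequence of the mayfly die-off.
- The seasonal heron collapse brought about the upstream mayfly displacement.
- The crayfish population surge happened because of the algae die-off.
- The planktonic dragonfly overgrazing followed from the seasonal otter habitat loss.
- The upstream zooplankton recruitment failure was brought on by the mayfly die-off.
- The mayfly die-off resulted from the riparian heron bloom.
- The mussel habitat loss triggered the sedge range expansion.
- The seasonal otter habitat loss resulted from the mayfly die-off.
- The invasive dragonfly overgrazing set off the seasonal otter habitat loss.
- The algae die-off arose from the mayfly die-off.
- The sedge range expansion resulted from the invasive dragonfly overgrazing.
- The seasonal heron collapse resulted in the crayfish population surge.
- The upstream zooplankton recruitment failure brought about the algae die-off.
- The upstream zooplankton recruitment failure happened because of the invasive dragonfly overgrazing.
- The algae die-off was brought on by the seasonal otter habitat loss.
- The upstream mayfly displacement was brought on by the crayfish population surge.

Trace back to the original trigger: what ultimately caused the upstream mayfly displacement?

Tracing upstream from the upstream mayfly displacement: the upstream mayfly displacement ← the seasonal heron collapse ← the invasive dragonfly overgrazing ← the mayfly die-off ← the riparian heron bloom.
The riparian heron bloom has no stated cause, so it is the root.

the riparian heron bloom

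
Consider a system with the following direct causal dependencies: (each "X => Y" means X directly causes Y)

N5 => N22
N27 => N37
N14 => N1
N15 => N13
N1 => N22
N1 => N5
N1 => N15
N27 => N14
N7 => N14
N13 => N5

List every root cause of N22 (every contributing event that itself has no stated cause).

Tracing upstream from N22: N22 ← N1 ← N14 ← N27.
A separate upstream branch: N22 ← N1 ← N14 ← N7.
Each of those chain origins has no stated cause.

N27, N7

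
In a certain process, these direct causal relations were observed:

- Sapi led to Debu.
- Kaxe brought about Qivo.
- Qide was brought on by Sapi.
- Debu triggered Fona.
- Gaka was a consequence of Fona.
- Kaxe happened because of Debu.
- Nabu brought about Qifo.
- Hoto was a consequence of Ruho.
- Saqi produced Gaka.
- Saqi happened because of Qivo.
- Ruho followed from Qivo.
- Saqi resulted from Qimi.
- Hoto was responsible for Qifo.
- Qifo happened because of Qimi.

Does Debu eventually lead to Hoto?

Yes

There is a causal chain: Debu → Kaxe → Qivo → Ruho → Hoto.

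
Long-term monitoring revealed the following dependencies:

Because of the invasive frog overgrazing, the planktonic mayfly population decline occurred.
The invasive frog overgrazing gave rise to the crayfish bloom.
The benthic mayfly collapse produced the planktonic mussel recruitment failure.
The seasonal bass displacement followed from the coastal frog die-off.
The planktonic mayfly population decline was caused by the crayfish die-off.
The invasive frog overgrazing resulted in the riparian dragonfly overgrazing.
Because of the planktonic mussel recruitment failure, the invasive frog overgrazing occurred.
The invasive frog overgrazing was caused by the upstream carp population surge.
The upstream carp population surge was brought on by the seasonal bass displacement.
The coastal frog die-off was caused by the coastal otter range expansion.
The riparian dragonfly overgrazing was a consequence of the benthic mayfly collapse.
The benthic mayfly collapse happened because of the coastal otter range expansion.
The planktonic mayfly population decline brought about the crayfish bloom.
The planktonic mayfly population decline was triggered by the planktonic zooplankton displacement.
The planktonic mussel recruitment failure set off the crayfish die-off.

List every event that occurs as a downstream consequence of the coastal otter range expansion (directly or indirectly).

Direct effects: the coastal frog die-off, the benthic mayfly collapse.
2 steps out: the seasonal bass displacement, the planktonic mussel recruitment failure, the riparian dragonfly overgrazing.
3 steps out: the upstream carp population surge, the crayfish die-off, the invasive frog overgrazing.
4 steps out: the planktonic mayfly population decline, the crayfish bloom.
Not reachable from it: the planktonic zooplankton displacement.

the benthic mayfly collapse, the coastal frog die-off, the crayfish bloom, the crayfish die-off, the invasive frog overgrazing, the planktonic mayfly population decline, the planktonic mussel recruitment failure, the riparian dragonfly overgrazing, the seasonal bass displacement, the upstream carp population surge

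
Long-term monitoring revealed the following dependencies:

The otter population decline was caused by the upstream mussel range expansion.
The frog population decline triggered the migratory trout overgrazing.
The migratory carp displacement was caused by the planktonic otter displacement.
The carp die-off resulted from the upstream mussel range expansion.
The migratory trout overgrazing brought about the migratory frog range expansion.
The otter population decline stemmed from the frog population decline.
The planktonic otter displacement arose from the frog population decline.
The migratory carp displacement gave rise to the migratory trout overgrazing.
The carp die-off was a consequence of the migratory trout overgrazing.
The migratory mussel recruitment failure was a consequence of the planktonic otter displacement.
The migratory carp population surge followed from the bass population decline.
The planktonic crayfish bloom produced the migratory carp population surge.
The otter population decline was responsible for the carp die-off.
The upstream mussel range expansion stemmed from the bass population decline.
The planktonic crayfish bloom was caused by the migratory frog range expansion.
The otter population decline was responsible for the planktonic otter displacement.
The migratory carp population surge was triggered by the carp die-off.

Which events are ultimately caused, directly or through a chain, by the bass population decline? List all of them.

Direct effects: the upstream mussel range expansion, the migratory carp population surge.
2 steps out: the otter population decline, the carp die-off.
3 steps out: the planktonic otter displacement.
4 steps out: the migratory mussel recruitment failure, the migratory carp displacement.
5 steps out: the migratory trout overgrazing.
6 steps out: the migratory frog range expansion.
7 steps out: the planktonic crayfish bloom.
Not reachable from it: the frog population decline.

the carp die-off, the migratory carp displacement, the migratory carp population surge, the migratory frog range expansion, the migratory mussel recruitment failure, the migratory trout overgrazing, the otter population decline, the planktonic crayfish bloom, the planktonic otter displacement, the upstream mussel range expansion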